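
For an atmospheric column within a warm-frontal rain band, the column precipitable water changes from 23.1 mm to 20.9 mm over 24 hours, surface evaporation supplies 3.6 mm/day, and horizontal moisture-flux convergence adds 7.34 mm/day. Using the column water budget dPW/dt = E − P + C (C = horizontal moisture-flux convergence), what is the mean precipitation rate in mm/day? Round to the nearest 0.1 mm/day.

dPW/dt = (20.9 − 23.1) mm / (24/24 day) = -2.200 mm/day.
P = E + C − dPW/dt = 3.6 + (7.34) − (-2.200) = 13.1 mm/day.

P ≈ 13.1 mm/day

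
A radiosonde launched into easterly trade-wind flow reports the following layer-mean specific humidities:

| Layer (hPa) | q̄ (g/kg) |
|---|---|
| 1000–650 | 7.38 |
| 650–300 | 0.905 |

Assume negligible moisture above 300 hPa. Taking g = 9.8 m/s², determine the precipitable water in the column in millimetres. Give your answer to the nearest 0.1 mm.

Precipitable water is the column-integrated vapour mass per unit area: PW = (1/g) Σ q̄ Δp, with q in kg/kg and Δp in Pa (1 kg/m² of water = 1 mm).
Layer 1000–650 hPa: Δp = 350 hPa = 35000 Pa, q̄ = 0.00738 kg/kg → 0.00738 × 35000 / 9.8 = 26.36 mm
Layer 650–300 hPa: Δp = 350 hPa = 35000 Pa, q̄ = 0.000905 kg/kg → 0.000905 × 35000 / 9.8 = 3.23 mm
PW = 26.36 + 3.23 = 29.59 ≈ 29.6 mm.

PW ≈ 29.6 mm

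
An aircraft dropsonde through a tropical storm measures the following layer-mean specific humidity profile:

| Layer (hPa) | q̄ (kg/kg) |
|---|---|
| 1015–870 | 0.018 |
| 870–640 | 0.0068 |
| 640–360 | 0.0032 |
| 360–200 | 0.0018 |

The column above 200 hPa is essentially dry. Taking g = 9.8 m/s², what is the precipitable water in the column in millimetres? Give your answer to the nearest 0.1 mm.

Precipitable water is the column-integrated vapour mass per unit area: PW = (1/g) Σ q̄ Δp, with q in kg/kg and Δp in Pa (1 kg/m² of water = 1 mm).
Layer 1015–870 hPa: Δp = 145 hPa = 14500 Pa, q̄ = 0.018 kg/kg → 0.018 × 14500 / 9.8 = 26.63 mm
Layer 870–640 hPa: Δp = 230 hPa = 23000 Pa, q̄ = 0.0068 kg/kg → 0.0068 × 23000 / 9.8 = 15.96 mm
Layer 640–360 hPa: Δp = 280 hPa = 28000 Pa, q̄ = 0.0032 kg/kg → 0.0032 × 28000 / 9.8 = 9.14 mm
Layer 360–200 hPa: Δp = 160 hPa = 16000 Pa, q̄ = 0.0018 kg/kg → 0.0018 × 16000 / 9.8 = 2.94 mm
PW = 26.63 + 15.96 + 9.14 + 2.94 = 54.67 ≈ 54.7 mm.

PW ≈ 54.7 mm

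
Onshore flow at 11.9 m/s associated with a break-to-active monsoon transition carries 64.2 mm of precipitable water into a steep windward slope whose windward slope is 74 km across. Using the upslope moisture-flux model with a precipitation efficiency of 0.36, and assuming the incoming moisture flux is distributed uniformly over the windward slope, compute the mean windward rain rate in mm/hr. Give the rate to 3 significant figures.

R ≈ 13.4 mm/hr

Incoming column moisture flux per unit ridge length: F = V × PW = 11.9 × 64.2 = 763.98 mm·m/s.
Spread over the 74 km slope with efficiency ε = 0.36: R = ε·F/W = 0.36 × 763.98 / 74000 m = 3.717e-03 mm/s.
R = 3.717e-03 × 3600 = 13.4 mm/hr.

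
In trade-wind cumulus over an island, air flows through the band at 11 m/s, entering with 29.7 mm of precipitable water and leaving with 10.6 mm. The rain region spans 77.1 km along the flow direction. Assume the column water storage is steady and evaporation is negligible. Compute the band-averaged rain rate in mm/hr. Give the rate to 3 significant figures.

R ≈ 9.81 mm/hr

Column moisture flux per unit crosswind length is F = V × PW.
Inflow: F_in = 11 × 29.7 = 326.7 mm·m/s
Outflow: F_out = 11 × 10.6 = 116.6 mm·m/s
Steady-state rate R = (F_in − F_out)/L = (326.7 − 116.6) / 77100 m = 2.725e-03 mm/s.
R = 2.725e-03 × 3600 = 9.81 mm/hr.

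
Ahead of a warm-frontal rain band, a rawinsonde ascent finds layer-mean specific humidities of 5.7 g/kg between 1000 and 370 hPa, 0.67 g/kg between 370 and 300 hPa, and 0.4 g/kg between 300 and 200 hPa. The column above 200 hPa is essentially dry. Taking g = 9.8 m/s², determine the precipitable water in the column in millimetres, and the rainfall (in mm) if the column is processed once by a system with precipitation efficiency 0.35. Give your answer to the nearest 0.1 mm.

Precipitable water is the column-integrated vapour mass per unit area: PW = (1/g) Σ q̄ Δp, with q in kg/kg and Δp in Pa (1 kg/m² of water = 1 mm).
Layer 1000–370 hPa: Δp = 630 hPa = 63000 Pa, q̄ = 0.0057 kg/kg → 0.0057 × 63000 / 9.8 = 36.64 mm
Layer 370–300 hPa: Δp = 70 hPa = 7000 Pa, q̄ = 0.00067 kg/kg → 0.00067 × 7000 / 9.8 = 0.48 mm
Layer 300–200 hPa: Δp = 100 hPa = 10000 Pa, q̄ = 0.0004 kg/kg → 0.0004 × 10000 / 9.8 = 0.41 mm
PW = 36.64 + 0.48 + 0.41 = 37.53 ≈ 37.5 mm.
Rainfall = ε × PW = 0.35 × 37.5 = 13.1 mm.

PW ≈ 37.5 mm; rainfall ≈ 13.1 mm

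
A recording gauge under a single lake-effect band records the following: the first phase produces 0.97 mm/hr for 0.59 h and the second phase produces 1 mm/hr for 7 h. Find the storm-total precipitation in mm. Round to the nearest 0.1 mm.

total ≈ 7.6 mm

Total = Σ Rᵢ Δtᵢ = 0.97 × 0.59 + 1 × 7
      = 0.5723 + 7 = 7.6 mm.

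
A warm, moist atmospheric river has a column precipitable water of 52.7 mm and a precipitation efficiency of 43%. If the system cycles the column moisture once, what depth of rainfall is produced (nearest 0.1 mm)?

Rainfall = ε × PW = 0.43 × 52.7 = 22.7 mm.

rainfall ≈ 22.7 mm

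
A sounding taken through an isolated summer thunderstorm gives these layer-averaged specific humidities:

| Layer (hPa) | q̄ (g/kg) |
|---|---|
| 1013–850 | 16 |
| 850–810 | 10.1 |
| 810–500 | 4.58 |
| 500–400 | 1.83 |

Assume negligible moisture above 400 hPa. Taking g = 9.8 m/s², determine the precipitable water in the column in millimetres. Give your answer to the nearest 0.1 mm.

PW ≈ 47.1 mm

Precipitable water is the column-integrated vapour mass per unit area: PW = (1/g) Σ q̄ Δp, with q in kg/kg and Δp in Pa (1 kg/m² of water = 1 mm).
Layer 1013–850 hPa: Δp = 163 hPa = 16300 Pa, q̄ = 0.016 kg/kg → 0.016 × 16300 / 9.8 = 26.61 mm
Layer 850–810 hPa: Δp = 40 hPa = 4000 Pa, q̄ = 0.0101 kg/kg → 0.0101 × 4000 / 9.8 = 4.12 mm
Layer 810–500 hPa: Δp = 310 hPa = 31000 Pa, q̄ = 0.00458 kg/kg → 0.00458 × 31000 / 9.8 = 14.49 mm
Layer 500–400 hPa: Δp = 100 hPa = 10000 Pa, q̄ = 0.00183 kg/kg → 0.00183 × 10000 / 9.8 = 1.87 mm
PW = 26.61 + 4.12 + 14.49 + 1.87 = 47.09 ≈ 47.1 mm.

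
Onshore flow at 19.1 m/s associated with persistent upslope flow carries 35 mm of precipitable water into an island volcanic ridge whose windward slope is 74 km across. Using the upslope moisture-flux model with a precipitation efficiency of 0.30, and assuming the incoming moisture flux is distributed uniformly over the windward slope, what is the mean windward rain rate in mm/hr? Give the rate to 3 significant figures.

R ≈ 9.76 mm/hr

Incoming column moisture flux per unit ridge length: F = V × PW = 19.1 × 35 = 668.5 mm·m/s.
Spread over the 74 km slope with efficiency ε = 0.30: R = ε·F/W = 0.30 × 668.5 / 74000 m = 2.710e-03 mm/s.
R = 2.710e-03 × 3600 = 9.76 mm/hr.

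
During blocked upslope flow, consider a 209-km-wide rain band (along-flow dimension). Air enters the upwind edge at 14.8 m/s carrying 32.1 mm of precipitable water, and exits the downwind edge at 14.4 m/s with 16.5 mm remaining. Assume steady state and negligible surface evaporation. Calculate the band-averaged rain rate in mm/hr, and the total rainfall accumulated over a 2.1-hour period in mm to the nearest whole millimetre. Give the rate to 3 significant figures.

Column moisture flux per unit crosswind length is F = V × PW.
Inflow: F_in = 14.8 × 32.1 = 475.08 mm·m/s
Outflow: F_out = 14.4 × 16.5 = 237.6 mm·m/s
Steady-state rate R = (F_in − F_out)/L = (475.08 − 237.6) / 209000 m = 1.136e-03 mm/s.
R = 1.136e-03 × 3600 = 4.09 mm/hr.
Over 2.1 h: total = 4.09 × 2.1 = 8.589 ≈ 9 mm.

R ≈ 4.09 mm/hr; total ≈ 9 mm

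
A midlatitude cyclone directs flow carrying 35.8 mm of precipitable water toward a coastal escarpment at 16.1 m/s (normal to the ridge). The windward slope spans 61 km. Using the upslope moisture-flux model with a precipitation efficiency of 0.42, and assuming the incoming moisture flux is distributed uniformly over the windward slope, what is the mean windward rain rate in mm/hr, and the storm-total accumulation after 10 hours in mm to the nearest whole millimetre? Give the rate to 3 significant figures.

R ≈ 14.3 mm/hr; total ≈ 143 mm

Incoming column moisture flux per unit ridge length: F = V × PW = 16.1 × 35.8 = 576.38 mm·m/s.
Spread over the 61 km slope with efficiency ε = 0.42: R = ε·F/W = 0.42 × 576.38 / 61000 m = 3.969e-03 mm/s.
R = 3.969e-03 × 3600 = 14.3 mm/hr.
Over 10 h: total = 14.3 × 10 = 143 mm.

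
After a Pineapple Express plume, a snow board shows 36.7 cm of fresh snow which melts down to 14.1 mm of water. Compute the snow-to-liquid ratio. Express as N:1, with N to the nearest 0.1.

ratio ≈ 26.0

Ratio = snow depth / SWE = 367 mm / 14.1 mm = 26.0, i.e. 26.0:1.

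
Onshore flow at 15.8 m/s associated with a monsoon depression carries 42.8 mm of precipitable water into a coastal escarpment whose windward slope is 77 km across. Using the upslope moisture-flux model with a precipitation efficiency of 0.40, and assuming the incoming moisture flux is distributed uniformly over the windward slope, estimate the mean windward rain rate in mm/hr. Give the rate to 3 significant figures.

Incoming column moisture flux per unit ridge length: F = V × PW = 15.8 × 42.8 = 676.24 mm·m/s.
Spread over the 77 km slope with efficiency ε = 0.40: R = ε·F/W = 0.40 × 676.24 / 77000 m = 3.513e-03 mm/s.
R = 3.513e-03 × 3600 = 12.6 mm/hr.

R ≈ 12.6 mm/hr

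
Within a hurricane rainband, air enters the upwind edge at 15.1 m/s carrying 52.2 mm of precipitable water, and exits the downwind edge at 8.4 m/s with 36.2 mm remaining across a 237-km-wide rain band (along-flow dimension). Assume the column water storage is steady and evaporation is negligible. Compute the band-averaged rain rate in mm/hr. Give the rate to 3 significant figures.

R ≈ 7.35 mm/hr

Column moisture flux per unit crosswind length is F = V × PW.
Inflow: F_in = 15.1 × 52.2 = 788.22 mm·m/s
Outflow: F_out = 8.4 × 36.2 = 304.08 mm·m/s
Steady-state rate R = (F_in − F_out)/L = (788.22 − 304.08) / 237000 m = 2.043e-03 mm/s.
R = 2.043e-03 × 3600 = 7.35 mm/hr.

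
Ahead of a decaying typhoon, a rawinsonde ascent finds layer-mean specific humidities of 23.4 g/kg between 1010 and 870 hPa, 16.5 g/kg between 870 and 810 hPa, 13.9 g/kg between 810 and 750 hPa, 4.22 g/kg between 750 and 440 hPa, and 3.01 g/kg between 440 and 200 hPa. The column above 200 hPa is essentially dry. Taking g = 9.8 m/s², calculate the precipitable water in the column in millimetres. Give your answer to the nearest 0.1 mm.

Precipitable water is the column-integrated vapour mass per unit area: PW = (1/g) Σ q̄ Δp, with q in kg/kg and Δp in Pa (1 kg/m² of water = 1 mm).
Layer 1010–870 hPa: Δp = 140 hPa = 14000 Pa, q̄ = 0.0234 kg/kg → 0.0234 × 14000 / 9.8 = 33.43 mm
Layer 870–810 hPa: Δp = 60 hPa = 6000 Pa, q̄ = 0.0165 kg/kg → 0.0165 × 6000 / 9.8 = 10.10 mm
Layer 810–750 hPa: Δp = 60 hPa = 6000 Pa, q̄ = 0.0139 kg/kg → 0.0139 × 6000 / 9.8 = 8.51 mm
Layer 750–440 hPa: Δp = 310 hPa = 31000 Pa, q̄ = 0.00422 kg/kg → 0.00422 × 31000 / 9.8 = 13.35 mm
Layer 440–200 hPa: Δp = 240 hPa = 24000 Pa, q̄ = 0.00301 kg/kg → 0.00301 × 24000 / 9.8 = 7.37 mm
PW = 33.43 + 10.10 + 8.51 + 13.35 + 7.37 = 72.76 ≈ 72.8 mm.

PW ≈ 72.8 mm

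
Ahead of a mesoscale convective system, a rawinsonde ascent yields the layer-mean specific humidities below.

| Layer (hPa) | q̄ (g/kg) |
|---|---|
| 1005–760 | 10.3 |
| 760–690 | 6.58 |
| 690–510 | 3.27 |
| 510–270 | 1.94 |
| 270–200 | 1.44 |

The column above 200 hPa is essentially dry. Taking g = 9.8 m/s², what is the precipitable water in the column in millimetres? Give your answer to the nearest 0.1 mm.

Precipitable water is the column-integrated vapour mass per unit area: PW = (1/g) Σ q̄ Δp, with q in kg/kg and Δp in Pa (1 kg/m² of water = 1 mm).
Layer 1005–760 hPa: Δp = 245 hPa = 24500 Pa, q̄ = 0.0103 kg/kg → 0.0103 × 24500 / 9.8 = 25.75 mm
Layer 760–690 hPa: Δp = 70 hPa = 7000 Pa, q̄ = 0.00658 kg/kg → 0.00658 × 7000 / 9.8 = 4.70 mm
Layer 690–510 hPa: Δp = 180 hPa = 18000 Pa, q̄ = 0.00327 kg/kg → 0.00327 × 18000 / 9.8 = 6.01 mm
Layer 510–270 hPa: Δp = 240 hPa = 24000 Pa, q̄ = 0.00194 kg/kg → 0.00194 × 24000 / 9.8 = 4.75 mm
Layer 270–200 hPa: Δp = 70 hPa = 7000 Pa, q̄ = 0.00144 kg/kg → 0.00144 × 7000 / 9.8 = 1.03 mm
PW = 25.75 + 4.70 + 6.01 + 4.75 + 1.03 = 42.24 ≈ 42.2 mm.

PW ≈ 42.2 mm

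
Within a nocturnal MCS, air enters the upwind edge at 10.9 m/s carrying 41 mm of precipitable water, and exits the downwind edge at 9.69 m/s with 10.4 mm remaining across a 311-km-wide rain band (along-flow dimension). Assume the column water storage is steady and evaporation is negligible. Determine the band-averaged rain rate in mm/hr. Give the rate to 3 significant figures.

R ≈ 4.01 mm/hr

Column moisture flux per unit crosswind length is F = V × PW.
Inflow: F_in = 10.9 × 41 = 446.9 mm·m/s
Outflow: F_out = 9.69 × 10.4 = 100.776 mm·m/s
Steady-state rate R = (F_in − F_out)/L = (446.9 − 100.776) / 311000 m = 1.113e-03 mm/s.
R = 1.113e-03 × 3600 = 4.01 mm/hr.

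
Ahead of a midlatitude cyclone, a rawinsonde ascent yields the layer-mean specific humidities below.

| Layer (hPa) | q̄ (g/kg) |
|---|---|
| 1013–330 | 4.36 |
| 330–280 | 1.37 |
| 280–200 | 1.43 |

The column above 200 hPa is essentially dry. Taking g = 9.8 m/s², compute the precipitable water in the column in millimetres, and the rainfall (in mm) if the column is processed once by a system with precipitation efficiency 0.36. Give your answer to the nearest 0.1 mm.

Precipitable water is the column-integrated vapour mass per unit area: PW = (1/g) Σ q̄ Δp, with q in kg/kg and Δp in Pa (1 kg/m² of water = 1 mm).
Layer 1013–330 hPa: Δp = 683 hPa = 68300 Pa, q̄ = 0.00436 kg/kg → 0.00436 × 68300 / 9.8 = 30.39 mm
Layer 330–280 hPa: Δp = 50 hPa = 5000 Pa, q̄ = 0.00137 kg/kg → 0.00137 × 5000 / 9.8 = 0.70 mm
Layer 280–200 hPa: Δp = 80 hPa = 8000 Pa, q̄ = 0.00143 kg/kg → 0.00143 × 8000 / 9.8 = 1.17 mm
PW = 30.39 + 0.70 + 1.17 = 32.26 ≈ 32.3 mm.
Rainfall = ε × PW = 0.36 × 32.3 = 11.6 mm.

PW ≈ 32.3 mm; rainfall ≈ 11.6 mm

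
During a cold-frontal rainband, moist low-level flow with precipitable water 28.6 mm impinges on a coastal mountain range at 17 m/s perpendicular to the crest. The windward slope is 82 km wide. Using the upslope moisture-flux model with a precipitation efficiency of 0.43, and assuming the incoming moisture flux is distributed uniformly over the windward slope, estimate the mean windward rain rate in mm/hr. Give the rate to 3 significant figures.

R ≈ 9.18 mm/hr

Incoming column moisture flux per unit ridge length: F = V × PW = 17 × 28.6 = 486.2 mm·m/s.
Spread over the 82 km slope with efficiency ε = 0.43: R = ε·F/W = 0.43 × 486.2 / 82000 m = 2.550e-03 mm/s.
R = 2.550e-03 × 3600 = 9.18 mm/hr.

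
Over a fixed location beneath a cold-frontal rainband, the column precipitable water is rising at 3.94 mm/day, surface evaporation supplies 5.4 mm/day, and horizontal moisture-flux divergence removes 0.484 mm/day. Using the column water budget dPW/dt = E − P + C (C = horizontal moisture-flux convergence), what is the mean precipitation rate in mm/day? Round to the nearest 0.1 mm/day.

dPW/dt = +3.94 mm/day.
P = E + C − dPW/dt = 5.4 + (-0.484) − (+3.94) = 1.0 mm/day.

P ≈ 1.0 mm/day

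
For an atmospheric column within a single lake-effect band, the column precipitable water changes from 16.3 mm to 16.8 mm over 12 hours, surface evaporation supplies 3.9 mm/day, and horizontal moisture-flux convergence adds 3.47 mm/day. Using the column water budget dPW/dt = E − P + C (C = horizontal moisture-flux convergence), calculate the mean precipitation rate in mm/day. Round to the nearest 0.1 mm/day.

P ≈ 6.4 mm/day

dPW/dt = (16.8 − 16.3) mm / (12/24 day) = +1.000 mm/day.
P = E + C − dPW/dt = 3.9 + (3.47) − (+1.000) = 6.4 mm/day.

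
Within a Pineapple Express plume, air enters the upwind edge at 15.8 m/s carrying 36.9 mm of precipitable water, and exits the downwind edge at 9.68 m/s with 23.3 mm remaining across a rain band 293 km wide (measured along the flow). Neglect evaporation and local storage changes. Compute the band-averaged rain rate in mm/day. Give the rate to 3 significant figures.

Column moisture flux per unit crosswind length is F = V × PW.
Inflow: F_in = 15.8 × 36.9 = 583.02 mm·m/s
Outflow: F_out = 9.68 × 23.3 = 225.544 mm·m/s
Steady-state rate R = (F_in − F_out)/L = (583.02 − 225.544) / 293000 m = 1.220e-03 mm/s.
R = 1.220e-03 × 3600 × 24 = 105 mm/day.

R ≈ 105 mm/day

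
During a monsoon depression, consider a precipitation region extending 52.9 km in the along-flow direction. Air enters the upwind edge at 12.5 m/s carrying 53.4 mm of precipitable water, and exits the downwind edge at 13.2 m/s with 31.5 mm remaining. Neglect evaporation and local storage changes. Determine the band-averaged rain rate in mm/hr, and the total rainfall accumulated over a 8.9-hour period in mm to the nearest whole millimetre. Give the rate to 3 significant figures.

Column moisture flux per unit crosswind length is F = V × PW.
Inflow: F_in = 12.5 × 53.4 = 667.5 mm·m/s
Outflow: F_out = 13.2 × 31.5 = 415.8 mm·m/s
Steady-state rate R = (F_in − F_out)/L = (667.5 − 415.8) / 52900 m = 4.758e-03 mm/s.
R = 4.758e-03 × 3600 = 17.1 mm/hr.
Over 8.9 h: total = 17.1 × 8.9 = 152.19 ≈ 152 mm.

R ≈ 17.1 mm/hr; total ≈ 152 mm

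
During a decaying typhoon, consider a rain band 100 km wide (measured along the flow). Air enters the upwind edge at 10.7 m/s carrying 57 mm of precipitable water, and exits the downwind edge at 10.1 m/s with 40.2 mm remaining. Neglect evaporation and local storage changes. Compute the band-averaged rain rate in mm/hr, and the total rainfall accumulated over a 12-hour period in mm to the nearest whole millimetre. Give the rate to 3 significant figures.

R ≈ 7.34 mm/hr; total ≈ 88 mm

Column moisture flux per unit crosswind length is F = V × PW.
Inflow: F_in = 10.7 × 57 = 609.9 mm·m/s
Outflow: F_out = 10.1 × 40.2 = 406.02 mm·m/s
Steady-state rate R = (F_in − F_out)/L = (609.9 − 406.02) / 100000 m = 2.039e-03 mm/s.
R = 2.039e-03 × 3600 = 7.34 mm/hr.
Over 12 h: total = 7.34 × 12 = 88.08 ≈ 88 mm.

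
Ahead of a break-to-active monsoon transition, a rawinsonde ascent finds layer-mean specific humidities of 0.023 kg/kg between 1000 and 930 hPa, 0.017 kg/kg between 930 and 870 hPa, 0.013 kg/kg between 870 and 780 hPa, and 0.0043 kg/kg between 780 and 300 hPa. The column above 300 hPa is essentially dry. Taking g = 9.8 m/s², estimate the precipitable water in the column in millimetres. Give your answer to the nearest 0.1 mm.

Precipitable water is the column-integrated vapour mass per unit area: PW = (1/g) Σ q̄ Δp, with q in kg/kg and Δp in Pa (1 kg/m² of water = 1 mm).
Layer 1000–930 hPa: Δp = 70 hPa = 7000 Pa, q̄ = 0.023 kg/kg → 0.023 × 7000 / 9.8 = 16.43 mm
Layer 930–870 hPa: Δp = 60 hPa = 6000 Pa, q̄ = 0.017 kg/kg → 0.017 × 6000 / 9.8 = 10.41 mm
Layer 870–780 hPa: Δp = 90 hPa = 9000 Pa, q̄ = 0.013 kg/kg → 0.013 × 9000 / 9.8 = 11.94 mm
Layer 780–300 hPa: Δp = 480 hPa = 48000 Pa, q̄ = 0.0043 kg/kg → 0.0043 × 48000 / 9.8 = 21.06 mm
PW = 16.43 + 10.41 + 11.94 + 21.06 = 59.84 ≈ 59.8 mm.

PW ≈ 59.8 mm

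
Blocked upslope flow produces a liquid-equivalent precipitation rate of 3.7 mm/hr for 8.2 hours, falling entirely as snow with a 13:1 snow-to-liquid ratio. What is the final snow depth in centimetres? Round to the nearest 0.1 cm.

Liquid-equivalent depth = 3.7 × 8.2 = 30.34 mm.
Snow depth = 30.34 mm × 13 = 394.42 mm = 39.4 cm.

snow depth ≈ 39.4 cm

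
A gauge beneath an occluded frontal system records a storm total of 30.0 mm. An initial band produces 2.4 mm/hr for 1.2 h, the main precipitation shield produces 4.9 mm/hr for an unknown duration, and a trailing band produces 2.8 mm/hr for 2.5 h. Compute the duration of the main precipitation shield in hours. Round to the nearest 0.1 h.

Known phases: 2.4 × 1.2 + 2.8 × 2.5 = 2.88 + 7 = 9.88 mm.
Remaining depth = 30.0 − 9.88 = 20.12 mm.
Duration = 20.12 / 4.9 = 4.1 h.

duration ≈ 4.1 h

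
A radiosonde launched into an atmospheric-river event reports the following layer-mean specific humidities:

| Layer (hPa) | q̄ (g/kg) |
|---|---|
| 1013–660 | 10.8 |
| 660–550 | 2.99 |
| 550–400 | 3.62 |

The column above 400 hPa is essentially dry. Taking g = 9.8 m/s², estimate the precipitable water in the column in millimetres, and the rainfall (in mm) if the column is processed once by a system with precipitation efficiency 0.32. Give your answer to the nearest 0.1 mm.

PW ≈ 47.8 mm; rainfall ≈ 15.3 mm

Precipitable water is the column-integrated vapour mass per unit area: PW = (1/g) Σ q̄ Δp, with q in kg/kg and Δp in Pa (1 kg/m² of water = 1 mm).
Layer 1013–660 hPa: Δp = 353 hPa = 35300 Pa, q̄ = 0.0108 kg/kg → 0.0108 × 35300 / 9.8 = 38.90 mm
Layer 660–550 hPa: Δp = 110 hPa = 11000 Pa, q̄ = 0.00299 kg/kg → 0.00299 × 11000 / 9.8 = 3.36 mm
Layer 550–400 hPa: Δp = 150 hPa = 15000 Pa, q̄ = 0.00362 kg/kg → 0.00362 × 15000 / 9.8 = 5.54 mm
PW = 38.90 + 3.36 + 5.54 = 47.80 ≈ 47.8 mm.
Rainfall = ε × PW = 0.32 × 47.8 = 15.3 mm.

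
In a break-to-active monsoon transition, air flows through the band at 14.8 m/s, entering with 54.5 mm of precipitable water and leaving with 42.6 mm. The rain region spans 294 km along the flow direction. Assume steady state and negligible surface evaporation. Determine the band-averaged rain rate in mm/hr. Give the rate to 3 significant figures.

Column moisture flux per unit crosswind length is F = V × PW.
Inflow: F_in = 14.8 × 54.5 = 806.6 mm·m/s
Outflow: F_out = 14.8 × 42.6 = 630.48 mm·m/s
Steady-state rate R = (F_in − F_out)/L = (806.6 − 630.48) / 294000 m = 5.990e-04 mm/s.
R = 5.990e-04 × 3600 = 2.16 mm/hr.

R ≈ 2.16 mm/hr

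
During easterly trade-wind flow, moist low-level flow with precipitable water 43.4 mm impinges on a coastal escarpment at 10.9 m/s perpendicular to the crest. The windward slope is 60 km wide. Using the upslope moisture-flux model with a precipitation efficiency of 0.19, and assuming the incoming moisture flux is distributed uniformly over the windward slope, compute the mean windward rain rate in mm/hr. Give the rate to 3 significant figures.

R ≈ 5.39 mm/hr

Incoming column moisture flux per unit ridge length: F = V × PW = 10.9 × 43.4 = 473.06 mm·m/s.
Spread over the 60 km slope with efficiency ε = 0.19: R = ε·F/W = 0.19 × 473.06 / 60000 m = 1.498e-03 mm/s.
R = 1.498e-03 × 3600 = 5.39 mm/hr.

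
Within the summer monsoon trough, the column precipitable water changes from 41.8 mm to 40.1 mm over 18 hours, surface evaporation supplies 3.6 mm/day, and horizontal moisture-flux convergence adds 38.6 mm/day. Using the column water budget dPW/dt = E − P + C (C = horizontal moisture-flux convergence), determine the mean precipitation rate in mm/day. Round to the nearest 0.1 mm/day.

P ≈ 44.5 mm/day

dPW/dt = (40.1 − 41.8) mm / (18/24 day) = -2.267 mm/day.
P = E + C − dPW/dt = 3.6 + (38.6) − (-2.267) = 44.5 mm/day.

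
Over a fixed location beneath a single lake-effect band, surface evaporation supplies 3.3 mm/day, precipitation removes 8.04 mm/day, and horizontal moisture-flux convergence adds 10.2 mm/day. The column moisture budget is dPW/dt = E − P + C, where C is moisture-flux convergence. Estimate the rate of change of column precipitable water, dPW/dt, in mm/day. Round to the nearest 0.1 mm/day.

dPW/dt = E − P + C = 3.3 − 8.04 + (10.2) = 5.5 mm/day.

dPW/dt ≈ 5.5 mm/day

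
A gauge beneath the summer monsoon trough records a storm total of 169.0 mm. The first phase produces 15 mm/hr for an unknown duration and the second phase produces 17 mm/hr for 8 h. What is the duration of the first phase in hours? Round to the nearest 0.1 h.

Known phases: 17 × 8 = 136 mm.
Remaining depth = 169.0 − 136 = 33 mm.
Duration = 33 / 15 = 2.2 h.

duration ≈ 2.2 h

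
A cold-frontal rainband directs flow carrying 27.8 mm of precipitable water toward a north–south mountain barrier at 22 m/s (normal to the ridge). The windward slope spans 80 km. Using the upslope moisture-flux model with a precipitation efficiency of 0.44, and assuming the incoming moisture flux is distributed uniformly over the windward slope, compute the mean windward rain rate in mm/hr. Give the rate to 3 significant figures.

R ≈ 12.1 mm/hr

Incoming column moisture flux per unit ridge length: F = V × PW = 22 × 27.8 = 611.6 mm·m/s.
Spread over the 80 km slope with efficiency ε = 0.44: R = ε·F/W = 0.44 × 611.6 / 80000 m = 3.364e-03 mm/s.
R = 3.364e-03 × 3600 = 12.1 mm/hr.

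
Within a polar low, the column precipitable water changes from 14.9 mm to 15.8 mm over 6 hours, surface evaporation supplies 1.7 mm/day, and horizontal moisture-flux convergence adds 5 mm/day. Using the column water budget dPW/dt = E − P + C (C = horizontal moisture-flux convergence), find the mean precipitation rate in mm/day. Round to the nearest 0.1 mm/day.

P ≈ 3.1 mm/day

dPW/dt = (15.8 − 14.9) mm / (6/24 day) = +3.600 mm/day.
P = E + C − dPW/dt = 1.7 + (5) − (+3.600) = 3.1 mm/day.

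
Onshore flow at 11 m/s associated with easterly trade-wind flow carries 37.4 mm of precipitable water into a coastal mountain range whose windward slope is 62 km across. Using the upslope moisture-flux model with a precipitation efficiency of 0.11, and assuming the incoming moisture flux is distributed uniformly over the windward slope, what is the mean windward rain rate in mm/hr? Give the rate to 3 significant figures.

Incoming column moisture flux per unit ridge length: F = V × PW = 11 × 37.4 = 411.4 mm·m/s.
Spread over the 62 km slope with efficiency ε = 0.11: R = ε·F/W = 0.11 × 411.4 / 62000 m = 7.299e-04 mm/s.
R = 7.299e-04 × 3600 = 2.63 mm/hr.

R ≈ 2.63 mm/hr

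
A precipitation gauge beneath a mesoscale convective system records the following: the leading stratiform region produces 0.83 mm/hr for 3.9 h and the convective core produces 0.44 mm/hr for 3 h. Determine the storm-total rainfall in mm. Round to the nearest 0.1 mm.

total ≈ 4.6 mm

Total = Σ Rᵢ Δtᵢ = 0.83 × 3.9 + 0.44 × 3
      = 3.237 + 1.32 = 4.6 mm.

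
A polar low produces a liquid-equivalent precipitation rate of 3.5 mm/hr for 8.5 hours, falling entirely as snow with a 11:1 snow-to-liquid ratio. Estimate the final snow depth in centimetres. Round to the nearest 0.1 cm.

snow depth ≈ 32.7 cm

Liquid-equivalent depth = 3.5 × 8.5 = 29.75 mm.
Snow depth = 29.75 mm × 11 = 327.25 mm = 32.7 cm.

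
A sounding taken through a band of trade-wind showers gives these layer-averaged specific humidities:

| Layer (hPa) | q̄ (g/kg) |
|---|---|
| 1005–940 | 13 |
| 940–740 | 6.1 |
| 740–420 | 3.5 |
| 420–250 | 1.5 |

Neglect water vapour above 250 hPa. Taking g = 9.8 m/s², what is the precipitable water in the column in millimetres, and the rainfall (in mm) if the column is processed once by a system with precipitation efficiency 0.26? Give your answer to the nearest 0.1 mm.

Precipitable water is the column-integrated vapour mass per unit area: PW = (1/g) Σ q̄ Δp, with q in kg/kg and Δp in Pa (1 kg/m² of water = 1 mm).
Layer 1005–940 hPa: Δp = 65 hPa = 6500 Pa, q̄ = 0.013 kg/kg → 0.013 × 6500 / 9.8 = 8.62 mm
Layer 940–740 hPa: Δp = 200 hPa = 20000 Pa, q̄ = 0.0061 kg/kg → 0.0061 × 20000 / 9.8 = 12.45 mm
Layer 740–420 hPa: Δp = 320 hPa = 32000 Pa, q̄ = 0.0035 kg/kg → 0.0035 × 32000 / 9.8 = 11.43 mm
Layer 420–250 hPa: Δp = 170 hPa = 17000 Pa, q̄ = 0.0015 kg/kg → 0.0015 × 17000 / 9.8 = 2.60 mm
PW = 8.62 + 12.45 + 11.43 + 2.60 = 35.10 ≈ 35.1 mm.
Rainfall = ε × PW = 0.26 × 35.1 = 9.1 mm.

PW ≈ 35.1 mm; rainfall ≈ 9.1 mm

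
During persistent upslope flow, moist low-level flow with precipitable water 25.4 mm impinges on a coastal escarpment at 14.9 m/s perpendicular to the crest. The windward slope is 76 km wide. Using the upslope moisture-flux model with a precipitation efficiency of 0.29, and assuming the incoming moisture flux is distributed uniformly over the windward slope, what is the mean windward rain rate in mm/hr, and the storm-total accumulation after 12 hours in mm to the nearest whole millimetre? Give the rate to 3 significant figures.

R ≈ 5.20 mm/hr; total ≈ 62 mm

Incoming column moisture flux per unit ridge length: F = V × PW = 14.9 × 25.4 = 378.46 mm·m/s.
Spread over the 76 km slope with efficiency ε = 0.29: R = ε·F/W = 0.29 × 378.46 / 76000 m = 1.444e-03 mm/s.
R = 1.444e-03 × 3600 = 5.20 mm/hr.
Over 12 h: total = 5.20 × 12 = 62.4 ≈ 62 mm.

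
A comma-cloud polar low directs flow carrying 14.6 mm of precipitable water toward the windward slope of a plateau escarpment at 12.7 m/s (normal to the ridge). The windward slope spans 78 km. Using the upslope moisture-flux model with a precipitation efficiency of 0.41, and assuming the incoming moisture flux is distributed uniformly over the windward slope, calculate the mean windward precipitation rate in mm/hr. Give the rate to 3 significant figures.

R ≈ 3.51 mm/hr

Incoming column moisture flux per unit ridge length: F = V × PW = 12.7 × 14.6 = 185.42 mm·m/s.
Spread over the 78 km slope with efficiency ε = 0.41: R = ε·F/W = 0.41 × 185.42 / 78000 m = 9.746e-04 mm/s.
R = 9.746e-04 × 3600 = 3.51 mm/hr.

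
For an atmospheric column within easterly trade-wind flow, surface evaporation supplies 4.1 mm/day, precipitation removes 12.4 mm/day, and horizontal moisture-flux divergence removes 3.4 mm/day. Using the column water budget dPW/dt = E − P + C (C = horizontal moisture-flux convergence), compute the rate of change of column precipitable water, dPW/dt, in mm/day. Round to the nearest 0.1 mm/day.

dPW/dt ≈ -11.7 mm/day

dPW/dt = E − P + C = 4.1 − 12.4 + (-3.4) = -11.7 mm/day.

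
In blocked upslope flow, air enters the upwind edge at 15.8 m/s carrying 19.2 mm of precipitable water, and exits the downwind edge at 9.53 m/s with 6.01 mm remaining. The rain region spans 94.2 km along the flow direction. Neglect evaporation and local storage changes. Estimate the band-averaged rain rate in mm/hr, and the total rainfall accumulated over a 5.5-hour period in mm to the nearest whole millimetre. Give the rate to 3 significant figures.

R ≈ 9.40 mm/hr; total ≈ 52 mm

Column moisture flux per unit crosswind length is F = V × PW.
Inflow: F_in = 15.8 × 19.2 = 303.36 mm·m/s
Outflow: F_out = 9.53 × 6.01 = 57.2753 mm·m/s
Steady-state rate R = (F_in − F_out)/L = (303.36 − 57.2753) / 94200 m = 2.612e-03 mm/s.
R = 2.612e-03 × 3600 = 9.40 mm/hr.
Over 5.5 h: total = 9.40 × 5.5 = 51.7 ≈ 52 mm.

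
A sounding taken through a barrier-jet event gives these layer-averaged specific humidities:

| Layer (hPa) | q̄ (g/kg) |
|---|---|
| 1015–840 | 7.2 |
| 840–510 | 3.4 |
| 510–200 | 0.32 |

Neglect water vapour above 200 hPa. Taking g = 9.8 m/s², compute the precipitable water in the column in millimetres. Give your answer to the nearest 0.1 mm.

Precipitable water is the column-integrated vapour mass per unit area: PW = (1/g) Σ q̄ Δp, with q in kg/kg and Δp in Pa (1 kg/m² of water = 1 mm).
Layer 1015–840 hPa: Δp = 175 hPa = 17500 Pa, q̄ = 0.0072 kg/kg → 0.0072 × 17500 / 9.8 = 12.86 mm
Layer 840–510 hPa: Δp = 330 hPa = 33000 Pa, q̄ = 0.0034 kg/kg → 0.0034 × 33000 / 9.8 = 11.45 mm
Layer 510–200 hPa: Δp = 310 hPa = 31000 Pa, q̄ = 0.00032 kg/kg → 0.00032 × 31000 / 9.8 = 1.01 mm
PW = 12.86 + 11.45 + 1.01 = 25.32 ≈ 25.3 mm.

PW ≈ 25.3 mm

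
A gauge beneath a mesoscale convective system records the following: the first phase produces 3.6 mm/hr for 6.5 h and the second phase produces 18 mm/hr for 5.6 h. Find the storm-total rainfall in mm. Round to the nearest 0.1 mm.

Total = Σ Rᵢ Δtᵢ = 3.6 × 6.5 + 18 × 5.6
      = 23.4 + 100.8 = 124.2 mm.

total ≈ 124.2 mm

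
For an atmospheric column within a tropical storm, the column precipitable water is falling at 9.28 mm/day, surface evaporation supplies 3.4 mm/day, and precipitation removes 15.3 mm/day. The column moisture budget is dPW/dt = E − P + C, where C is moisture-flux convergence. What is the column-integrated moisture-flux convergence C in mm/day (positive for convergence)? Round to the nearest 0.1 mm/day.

dPW/dt = -9.28 mm/day.
C = dPW/dt − E + P = (-9.28) − 3.4 + 15.3 = 2.6 mm/day.

C ≈ 2.6 mm/day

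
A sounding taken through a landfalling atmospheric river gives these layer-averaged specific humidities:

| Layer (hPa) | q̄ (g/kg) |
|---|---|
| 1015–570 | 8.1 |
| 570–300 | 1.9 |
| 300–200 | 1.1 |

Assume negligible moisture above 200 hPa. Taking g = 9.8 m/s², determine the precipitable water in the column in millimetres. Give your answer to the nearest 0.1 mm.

PW ≈ 43.1 mm

Precipitable water is the column-integrated vapour mass per unit area: PW = (1/g) Σ q̄ Δp, with q in kg/kg and Δp in Pa (1 kg/m² of water = 1 mm).
Layer 1015–570 hPa: Δp = 445 hPa = 44500 Pa, q̄ = 0.0081 kg/kg → 0.0081 × 44500 / 9.8 = 36.78 mm
Layer 570–300 hPa: Δp = 270 hPa = 27000 Pa, q̄ = 0.0019 kg/kg → 0.0019 × 27000 / 9.8 = 5.23 mm
Layer 300–200 hPa: Δp = 100 hPa = 10000 Pa, q̄ = 0.0011 kg/kg → 0.0011 × 10000 / 9.8 = 1.12 mm
PW = 36.78 + 5.23 + 1.12 = 43.13 ≈ 43.1 mm.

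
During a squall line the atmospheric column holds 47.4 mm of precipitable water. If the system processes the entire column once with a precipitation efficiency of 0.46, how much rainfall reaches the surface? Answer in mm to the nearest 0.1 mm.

Rainfall = ε × PW = 0.46 × 47.4 = 21.8 mm.

rainfall ≈ 21.8 mm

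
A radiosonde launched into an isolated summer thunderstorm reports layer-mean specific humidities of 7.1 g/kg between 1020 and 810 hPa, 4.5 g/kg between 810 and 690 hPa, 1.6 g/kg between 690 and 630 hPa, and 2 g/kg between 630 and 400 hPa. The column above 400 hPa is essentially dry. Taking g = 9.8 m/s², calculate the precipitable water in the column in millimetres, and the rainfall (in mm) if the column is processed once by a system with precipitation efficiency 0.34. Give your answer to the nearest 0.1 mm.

PW ≈ 26.4 mm; rainfall ≈ 9.0 mm

Precipitable water is the column-integrated vapour mass per unit area: PW = (1/g) Σ q̄ Δp, with q in kg/kg and Δp in Pa (1 kg/m² of water = 1 mm).
Layer 1020–810 hPa: Δp = 210 hPa = 21000 Pa, q̄ = 0.0071 kg/kg → 0.0071 × 21000 / 9.8 = 15.21 mm
Layer 810–690 hPa: Δp = 120 hPa = 12000 Pa, q̄ = 0.0045 kg/kg → 0.0045 × 12000 / 9.8 = 5.51 mm
Layer 690–630 hPa: Δp = 60 hPa = 6000 Pa, q̄ = 0.0016 kg/kg → 0.0016 × 6000 / 9.8 = 0.98 mm
Layer 630–400 hPa: Δp = 230 hPa = 23000 Pa, q̄ = 0.002 kg/kg → 0.002 × 23000 / 9.8 = 4.69 mm
PW = 15.21 + 5.51 + 0.98 + 4.69 = 26.39 ≈ 26.4 mm.
Rainfall = ε × PW = 0.34 × 26.4 = 9.0 mm.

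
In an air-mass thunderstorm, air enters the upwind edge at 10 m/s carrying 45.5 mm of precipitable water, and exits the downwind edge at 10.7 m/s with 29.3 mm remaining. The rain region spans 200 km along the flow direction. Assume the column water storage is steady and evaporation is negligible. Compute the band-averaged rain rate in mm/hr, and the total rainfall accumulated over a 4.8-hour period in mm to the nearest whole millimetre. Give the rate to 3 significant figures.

R ≈ 2.55 mm/hr; total ≈ 12 mm

Column moisture flux per unit crosswind length is F = V × PW.
Inflow: F_in = 10 × 45.5 = 455 mm·m/s
Outflow: F_out = 10.7 × 29.3 = 313.51 mm·m/s
Steady-state rate R = (F_in − F_out)/L = (455 − 313.51) / 200000 m = 7.075e-04 mm/s.
R = 7.075e-04 × 3600 = 2.55 mm/hr.
Over 4.8 h: total = 2.55 × 4.8 = 12.24 ≈ 12 mm.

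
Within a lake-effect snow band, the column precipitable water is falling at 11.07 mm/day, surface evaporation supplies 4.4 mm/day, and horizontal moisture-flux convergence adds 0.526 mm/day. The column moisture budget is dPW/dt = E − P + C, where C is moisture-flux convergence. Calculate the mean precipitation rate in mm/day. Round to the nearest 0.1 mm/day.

P ≈ 16.0 mm/day

dPW/dt = -11.07 mm/day.
P = E + C − dPW/dt = 4.4 + (0.526) − (-11.07) = 16.0 mm/day.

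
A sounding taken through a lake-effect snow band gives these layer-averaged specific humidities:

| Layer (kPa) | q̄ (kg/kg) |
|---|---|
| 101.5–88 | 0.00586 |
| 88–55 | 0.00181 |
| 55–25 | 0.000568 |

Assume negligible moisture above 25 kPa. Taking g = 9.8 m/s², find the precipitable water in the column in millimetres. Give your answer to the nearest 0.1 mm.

Precipitable water is the column-integrated vapour mass per unit area: PW = (1/g) Σ q̄ Δp, with q in kg/kg and Δp in Pa (1 kg/m² of water = 1 mm).
Layer 101.5–88 kPa: Δp = 135 hPa = 13500 Pa, q̄ = 0.00586 kg/kg → 0.00586 × 13500 / 9.8 = 8.07 mm
Layer 88–55 kPa: Δp = 330 hPa = 33000 Pa, q̄ = 0.00181 kg/kg → 0.00181 × 33000 / 9.8 = 6.09 mm
Layer 55–25 kPa: Δp = 300 hPa = 30000 Pa, q̄ = 0.000568 kg/kg → 0.000568 × 30000 / 9.8 = 1.74 mm
PW = 8.07 + 6.09 + 1.74 = 15.90 ≈ 15.9 mm.

PW ≈ 15.9 mm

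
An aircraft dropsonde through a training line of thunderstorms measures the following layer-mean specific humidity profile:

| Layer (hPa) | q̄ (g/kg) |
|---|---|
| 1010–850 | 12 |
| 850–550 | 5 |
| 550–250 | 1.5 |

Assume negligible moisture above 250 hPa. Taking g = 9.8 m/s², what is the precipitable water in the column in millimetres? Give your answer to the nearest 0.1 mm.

Precipitable water is the column-integrated vapour mass per unit area: PW = (1/g) Σ q̄ Δp, with q in kg/kg and Δp in Pa (1 kg/m² of water = 1 mm).
Layer 1010–850 hPa: Δp = 160 hPa = 16000 Pa, q̄ = 0.012 kg/kg → 0.012 × 16000 / 9.8 = 19.59 mm
Layer 850–550 hPa: Δp = 300 hPa = 30000 Pa, q̄ = 0.005 kg/kg → 0.005 × 30000 / 9.8 = 15.31 mm
Layer 550–250 hPa: Δp = 300 hPa = 30000 Pa, q̄ = 0.0015 kg/kg → 0.0015 × 30000 / 9.8 = 4.59 mm
PW = 19.59 + 15.31 + 4.59 = 39.49 ≈ 39.5 mm.

PW ≈ 39.5 mm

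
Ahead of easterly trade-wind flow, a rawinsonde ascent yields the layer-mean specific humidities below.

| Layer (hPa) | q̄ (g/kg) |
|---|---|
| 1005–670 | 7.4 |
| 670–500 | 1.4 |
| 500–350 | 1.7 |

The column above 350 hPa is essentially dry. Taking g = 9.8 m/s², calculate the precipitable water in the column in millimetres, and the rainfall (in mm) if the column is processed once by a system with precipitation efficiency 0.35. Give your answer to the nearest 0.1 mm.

PW ≈ 30.3 mm; rainfall ≈ 10.6 mm

Precipitable water is the column-integrated vapour mass per unit area: PW = (1/g) Σ q̄ Δp, with q in kg/kg and Δp in Pa (1 kg/m² of water = 1 mm).
Layer 1005–670 hPa: Δp = 335 hPa = 33500 Pa, q̄ = 0.0074 kg/kg → 0.0074 × 33500 / 9.8 = 25.30 mm
Layer 670–500 hPa: Δp = 170 hPa = 17000 Pa, q̄ = 0.0014 kg/kg → 0.0014 × 17000 / 9.8 = 2.43 mm
Layer 500–350 hPa: Δp = 150 hPa = 15000 Pa, q̄ = 0.0017 kg/kg → 0.0017 × 15000 / 9.8 = 2.60 mm
PW = 25.30 + 2.43 + 2.60 = 30.33 ≈ 30.3 mm.
Rainfall = ε × PW = 0.35 × 30.3 = 10.6 mm.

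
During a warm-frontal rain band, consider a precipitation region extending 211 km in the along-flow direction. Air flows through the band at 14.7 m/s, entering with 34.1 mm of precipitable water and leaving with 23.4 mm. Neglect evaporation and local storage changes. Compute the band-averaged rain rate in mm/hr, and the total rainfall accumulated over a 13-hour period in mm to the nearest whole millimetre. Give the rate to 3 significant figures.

R ≈ 2.68 mm/hr; total ≈ 35 mm

Column moisture flux per unit crosswind length is F = V × PW.
Inflow: F_in = 14.7 × 34.1 = 501.27 mm·m/s
Outflow: F_out = 14.7 × 23.4 = 343.98 mm·m/s
Steady-state rate R = (F_in − F_out)/L = (501.27 − 343.98) / 211000 m = 7.455e-04 mm/s.
R = 7.455e-04 × 3600 = 2.68 mm/hr.
Over 13 h: total = 2.68 × 13 = 34.84 ≈ 35 mm.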